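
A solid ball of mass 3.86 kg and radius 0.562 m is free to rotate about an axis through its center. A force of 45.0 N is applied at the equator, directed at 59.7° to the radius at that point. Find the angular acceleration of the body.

α ≈ 44.8 rad/s²

I = (2/5)MR² = (2/5)(3.86)(0.562)² = 0.4877 kg·m².
Only the tangential component produces torque: τ = F R sinθ = (45.0)(0.562) sin 59.7° = 21.84 N·m.
From τ = Iα: α = 21.84/0.4877 = 44.78 rad/s².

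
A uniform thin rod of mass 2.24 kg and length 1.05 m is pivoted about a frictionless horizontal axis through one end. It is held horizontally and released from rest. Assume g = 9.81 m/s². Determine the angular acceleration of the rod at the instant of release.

About the pivot, I = (1/3)ML² = (1/3)(2.24)(1.05)² = 0.8232 kg·m².
The weight acts at the center, a distance L/2 = 0.5250 m from the pivot; τ = Mg(L/2) = 11.54 N·m.
α = τ/I = 11.54/0.8232 = 14.01 rad/s².
(Equivalently α = (3g/(2L)) = 14.01 rad/s².)

α ≈ 14.0 rad/s²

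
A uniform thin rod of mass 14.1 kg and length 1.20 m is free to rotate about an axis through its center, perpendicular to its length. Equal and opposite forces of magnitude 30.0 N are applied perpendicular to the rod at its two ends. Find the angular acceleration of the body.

I = (1/12)ML² = (1/12)(14.1)(1.20)² = 1.692 kg·m².
The couple gives τ = F·(L/2) + F·(L/2) = F L = (30.0)(1.20) = 36.00 N·m.
Newton's second law for rotation, τ = Iα, gives α = τ/I = 36.00/1.692 = 21.28 rad/s².

α ≈ 21.3 rad/s²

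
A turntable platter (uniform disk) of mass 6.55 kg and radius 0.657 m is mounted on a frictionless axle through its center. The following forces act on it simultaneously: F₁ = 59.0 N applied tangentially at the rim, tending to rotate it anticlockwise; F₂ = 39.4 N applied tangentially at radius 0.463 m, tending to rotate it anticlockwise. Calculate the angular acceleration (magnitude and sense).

α ≈ 40.3 rad/s², anticlockwise

I = ½MR² = (1/2)(6.55)(0.657)² = 1.414 kg·m².
Taking anticlockwise as positive: τ₁ = +(59.0)(0.657) = +38.76 N·m; τ₂ = +(39.4)(0.463) = +18.24 N·m.
Net torque τ = 57.01 N·m.
α = τ/I = 57.01/1.414 = 40.32 rad/s².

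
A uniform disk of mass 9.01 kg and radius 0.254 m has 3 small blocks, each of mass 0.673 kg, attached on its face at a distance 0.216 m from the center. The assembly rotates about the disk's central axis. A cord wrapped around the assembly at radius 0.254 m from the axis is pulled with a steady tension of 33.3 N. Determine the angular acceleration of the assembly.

I_disk = ½MR² = ½(9.01)(0.254)² = 0.2906 kg·m².
I_blocks = 3·m·r² = 3(0.673)(0.216)² = 0.09420 kg·m².
Total I = 0.3848 kg·m².
τ = F r = (33.3)(0.254) = 8.458 N·m.
α = τ/I = 8.458/0.3848 = 21.98 rad/s².

α ≈ 22.0 rad/s²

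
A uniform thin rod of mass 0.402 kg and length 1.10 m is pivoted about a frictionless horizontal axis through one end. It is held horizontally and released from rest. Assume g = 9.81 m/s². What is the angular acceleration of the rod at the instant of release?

About the pivot, I = (1/3)ML² = (1/3)(0.402)(1.10)² = 0.1621 kg·m².
The weight acts at the center, a distance L/2 = 0.5500 m from the pivot; τ = Mg(L/2) = 2.169 N·m.
α = τ/I = 2.169/0.1621 = 13.38 rad/s².
(Equivalently α = (3g/(2L)) = 13.38 rad/s².)

α ≈ 13.4 rad/s²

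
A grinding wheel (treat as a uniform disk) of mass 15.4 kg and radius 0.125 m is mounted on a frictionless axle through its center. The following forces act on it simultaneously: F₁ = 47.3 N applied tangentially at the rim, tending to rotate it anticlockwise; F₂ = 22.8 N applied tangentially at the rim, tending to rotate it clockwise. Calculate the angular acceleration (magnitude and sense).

α ≈ 25.5 rad/s², anticlockwise

I = ½MR² = (1/2)(15.4)(0.125)² = 0.1203 kg·m².
Taking anticlockwise as positive: τ₁ = +(47.3)(0.125) = +5.912 N·m; τ₂ = −(22.8)(0.125) = −2.850 N·m.
Net torque τ = 3.062 N·m.
α = τ/I = 3.062/0.1203 = 25.45 rad/s².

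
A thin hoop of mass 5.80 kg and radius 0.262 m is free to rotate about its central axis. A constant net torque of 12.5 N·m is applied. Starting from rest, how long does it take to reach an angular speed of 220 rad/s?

I = MR² = (5.80)(0.262)² = 0.3981 kg·m².
α = τ/I = 12.5/0.3981 = 31.40 rad/s².
ω = αt ⇒ t = ω/α = 220/31.40 = 7.007 s.

t ≈ 7.01 s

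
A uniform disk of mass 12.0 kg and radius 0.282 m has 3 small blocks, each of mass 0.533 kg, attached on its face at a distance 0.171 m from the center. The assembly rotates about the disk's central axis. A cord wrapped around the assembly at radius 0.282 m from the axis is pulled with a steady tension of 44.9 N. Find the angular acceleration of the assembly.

I_disk = ½MR² = ½(12.0)(0.282)² = 0.4771 kg·m².
I_blocks = 3·m·r² = 3(0.533)(0.171)² = 0.04676 kg·m².
Total I = 0.5239 kg·m².
τ = F r = (44.9)(0.282) = 12.66 N·m.
α = τ/I = 12.66/0.5239 = 24.17 rad/s².

α ≈ 24.2 rad/s²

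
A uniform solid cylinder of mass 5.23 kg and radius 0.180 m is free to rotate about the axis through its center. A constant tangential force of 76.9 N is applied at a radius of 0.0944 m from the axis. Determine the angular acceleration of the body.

α ≈ 85.7 rad/s²

I = ½MR² = (1/2)(5.23)(0.180)² = 0.08473 kg·m².
τ = F·r = (76.9)(0.0944) = 7.259 N·m.
From τ = Iα: α = 7.259/0.08473 = 85.68 rad/s².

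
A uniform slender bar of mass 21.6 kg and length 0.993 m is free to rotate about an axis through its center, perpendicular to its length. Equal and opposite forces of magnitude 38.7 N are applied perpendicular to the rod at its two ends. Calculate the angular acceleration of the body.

I = (1/12)ML² = (1/12)(21.6)(0.993)² = 1.775 kg·m².
The couple gives τ = F·(L/2) + F·(L/2) = F L = (38.7)(0.993) = 38.43 N·m.
From τ = Iα: α = 38.43/1.775 = 21.65 rad/s².

α ≈ 21.7 rad/s²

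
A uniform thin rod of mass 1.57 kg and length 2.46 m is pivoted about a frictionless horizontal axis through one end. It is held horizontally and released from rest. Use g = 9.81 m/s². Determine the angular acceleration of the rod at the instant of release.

About the pivot, I = (1/3)ML² = (1/3)(1.57)(2.46)² = 3.167 kg·m².
The weight acts at the center, a distance L/2 = 1.230 m from the pivot; τ = Mg(L/2) = 18.94 N·m.
α = τ/I = 18.94/3.167 = 5.982 rad/s².

α ≈ 5.98 rad/s²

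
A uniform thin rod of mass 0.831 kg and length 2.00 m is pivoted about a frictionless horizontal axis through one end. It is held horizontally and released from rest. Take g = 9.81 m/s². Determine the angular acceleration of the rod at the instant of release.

About the pivot, I = (1/3)ML² = (1/3)(0.831)(2.00)² = 1.108 kg·m².
The weight acts at the center, a distance L/2 = 1.000 m from the pivot; τ = Mg(L/2) = 8.152 N·m.
α = τ/I = 8.152/1.108 = 7.358 rad/s².

α ≈ 7.36 rad/s²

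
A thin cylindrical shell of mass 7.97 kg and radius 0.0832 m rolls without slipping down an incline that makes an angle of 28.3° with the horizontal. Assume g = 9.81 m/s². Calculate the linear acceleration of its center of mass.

Translation along the incline: Mg sinθ − f = Ma.
Rotation about the center: fR = Iα with I = MR². No-slip gives a = αR, so f = (I/R²)a = M a.
Substituting: Mg sinθ = (1 + 1.000)Ma, so a = g sinθ/(1 + 1.000) = (9.81) sin 28.3° / 2.000 = 2.325 m/s².

a ≈ 2.33 m/s²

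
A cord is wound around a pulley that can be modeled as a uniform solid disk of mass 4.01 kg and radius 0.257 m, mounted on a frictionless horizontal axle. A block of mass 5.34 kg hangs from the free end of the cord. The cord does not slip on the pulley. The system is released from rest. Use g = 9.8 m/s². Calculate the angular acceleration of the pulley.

α ≈ 27.7 rad/s²

I = ½MR² = (1/2)(4.01)(0.257)² = 0.1324 kg·m².
Block: mg − T = ma. Pulley: TR = Iα. No-slip: a = αR, so T = (I/R²)a = 2.005·a.
Then mg = (m + 2.005)a, so a = (5.34)(9.8)/(5.34 + 2.005) = 7.125 m/s².
α = a/R = 7.125/0.257 = 27.72 rad/s².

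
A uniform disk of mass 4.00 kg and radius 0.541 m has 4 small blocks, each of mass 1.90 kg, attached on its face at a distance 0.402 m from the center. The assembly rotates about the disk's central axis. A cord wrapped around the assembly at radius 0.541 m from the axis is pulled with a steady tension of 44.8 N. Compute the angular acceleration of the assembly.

I_disk = ½MR² = ½(4.00)(0.541)² = 0.5854 kg·m².
I_blocks = 4·m·r² = 4(1.90)(0.402)² = 1.228 kg·m².
Total I = 1.814 kg·m².
τ = F r = (44.8)(0.541) = 24.24 N·m.
α = τ/I = 24.24/1.814 = 13.36 rad/s².

α ≈ 13.4 rad/s²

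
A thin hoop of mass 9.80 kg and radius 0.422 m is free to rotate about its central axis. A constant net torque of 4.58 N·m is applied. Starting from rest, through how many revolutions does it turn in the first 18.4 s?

≈ 70.7 revolutions

I = MR² = (9.80)(0.422)² = 1.745 kg·m².
α = τ/I = 4.58/1.745 = 2.624 rad/s².
θ = ½αt² = ½(2.624)(18.4)² = 444.2 rad.
Revolutions = θ/(2π) = 70.70.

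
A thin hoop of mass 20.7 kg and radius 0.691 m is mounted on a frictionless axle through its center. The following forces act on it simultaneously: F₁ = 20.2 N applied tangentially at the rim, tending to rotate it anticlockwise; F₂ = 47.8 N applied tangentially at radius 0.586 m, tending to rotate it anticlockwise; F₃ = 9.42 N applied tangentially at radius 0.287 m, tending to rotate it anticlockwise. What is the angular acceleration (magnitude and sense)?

I = MR² = (20.7)(0.691)² = 9.884 kg·m².
Taking anticlockwise as positive: τ₁ = +(20.2)(0.691) = +13.96 N·m; τ₂ = +(47.8)(0.586) = +28.01 N·m; τ₃ = +(9.42)(0.287) = +2.704 N·m.
Net torque τ = 44.67 N·m.
α = τ/I = 44.67/9.884 = 4.520 rad/s².

α ≈ 4.52 rad/s², anticlockwise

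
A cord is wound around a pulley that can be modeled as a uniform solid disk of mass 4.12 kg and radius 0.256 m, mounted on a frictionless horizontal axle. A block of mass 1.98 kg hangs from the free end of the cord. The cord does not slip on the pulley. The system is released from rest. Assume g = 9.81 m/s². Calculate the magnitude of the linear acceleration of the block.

I = ½MR² = (1/2)(4.12)(0.256)² = 0.1350 kg·m².
Block: mg − T = ma. Pulley: TR = Iα. No-slip: a = αR, so T = (I/R²)a = 2.060·a.
Then mg = (m + 2.060)a, so a = (1.98)(9.81)/(1.98 + 2.060) = 4.808 m/s².

a ≈ 4.81 m/s²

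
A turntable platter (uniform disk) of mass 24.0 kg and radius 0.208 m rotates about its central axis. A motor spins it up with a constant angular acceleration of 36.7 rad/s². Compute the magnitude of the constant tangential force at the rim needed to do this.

F ≈ 91.6 N

I = ½MR² = (1/2)(24.0)(0.208)² = 0.5192 kg·m².
The required torque is τ = Iα = (0.5192)(36.70) = 19.05 N·m.
A tangential force at the rim gives τ = FR, so F = τ/R = 19.05/0.208 = 91.60 N.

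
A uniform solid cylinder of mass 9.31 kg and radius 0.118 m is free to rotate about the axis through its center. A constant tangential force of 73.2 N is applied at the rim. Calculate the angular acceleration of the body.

α ≈ 133 rad/s²

I = ½MR² = (1/2)(9.31)(0.118)² = 0.06482 kg·m².
τ = F R = (73.2)(0.118) = 8.638 N·m.
From τ = Iα: α = 8.638/0.06482 = 133.3 rad/s².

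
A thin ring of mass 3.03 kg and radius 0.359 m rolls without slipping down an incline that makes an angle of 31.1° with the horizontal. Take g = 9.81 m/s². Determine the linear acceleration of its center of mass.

a ≈ 2.53 m/s²

Translation along the incline: Mg sinθ − f = Ma.
Rotation about the center: fR = Iα with I = MR². No-slip gives a = αR, so f = (I/R²)a = M a.
Substituting: Mg sinθ = (1 + 1.000)Ma, so a = g sinθ/(1 + 1.000) = (9.81) sin 31.1° / 2.000 = 2.534 m/s².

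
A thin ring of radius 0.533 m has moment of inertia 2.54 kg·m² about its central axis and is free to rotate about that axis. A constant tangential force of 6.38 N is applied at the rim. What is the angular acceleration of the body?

τ = F R = (6.38)(0.533) = 3.401 N·m.
Newton's second law for rotation, τ = Iα, gives α = τ/I = 3.401/2.540 = 1.339 rad/s².

α ≈ 1.34 rad/s²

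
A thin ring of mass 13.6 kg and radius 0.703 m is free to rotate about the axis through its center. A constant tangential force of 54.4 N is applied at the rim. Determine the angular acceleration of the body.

I = MR² = (13.6)(0.703)² = 6.721 kg·m².
τ = F R = (54.4)(0.703) = 38.24 N·m.
From τ = Iα: α = 38.24/6.721 = 5.690 rad/s².

α ≈ 5.69 rad/s²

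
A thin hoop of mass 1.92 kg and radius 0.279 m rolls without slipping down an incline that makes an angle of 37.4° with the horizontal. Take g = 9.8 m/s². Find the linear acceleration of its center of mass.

a ≈ 2.98 m/s²

Translation along the incline: Mg sinθ − f = Ma.
Rotation about the center: fR = Iα with I = MR². No-slip gives a = αR, so f = (I/R²)a = M a.
Substituting: Mg sinθ = (1 + 1.000)Ma, so a = g sinθ/(1 + 1.000) = (9.8) sin 37.4° / 2.000 = 2.976 m/s².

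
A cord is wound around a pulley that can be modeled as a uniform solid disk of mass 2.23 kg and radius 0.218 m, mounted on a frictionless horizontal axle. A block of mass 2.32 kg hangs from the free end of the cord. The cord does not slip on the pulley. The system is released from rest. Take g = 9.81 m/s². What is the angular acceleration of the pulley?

I = ½MR² = (1/2)(2.23)(0.218)² = 0.05299 kg·m².
Block: mg − T = ma. Pulley: TR = Iα. No-slip: a = αR, so T = (I/R²)a = 1.115·a.
Then mg = (m + 1.115)a, so a = (2.32)(9.81)/(2.32 + 1.115) = 6.626 m/s².
α = a/R = 6.626/0.218 = 30.39 rad/s².

α ≈ 30.4 rad/s²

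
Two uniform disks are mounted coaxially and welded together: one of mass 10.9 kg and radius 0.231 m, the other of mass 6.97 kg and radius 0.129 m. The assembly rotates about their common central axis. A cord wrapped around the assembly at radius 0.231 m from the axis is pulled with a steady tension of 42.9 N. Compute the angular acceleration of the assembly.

I = ½M₁R₁² + ½M₂R₂² = ½(10.9)(0.231)² + ½(6.97)(0.129)² = 0.3488 kg·m².
τ = F r = (42.9)(0.231) = 9.910 N·m.
α = τ/I = 9.910/0.3488 = 28.41 rad/s².

α ≈ 28.4 rad/s²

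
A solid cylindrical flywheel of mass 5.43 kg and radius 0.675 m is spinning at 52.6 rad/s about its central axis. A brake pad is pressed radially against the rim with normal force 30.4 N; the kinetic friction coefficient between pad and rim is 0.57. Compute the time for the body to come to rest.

t ≈ 5.56 s

I = ½MR² = (1/2)(5.43)(0.675)² = 1.237 kg·m².
Friction force f = μN = (0.57)(30.4) = 17.33 N at the rim; torque magnitude τ = fR = 11.70 N·m, opposing ω.
|α| = τ/I = 11.70/1.237 = 9.455 rad/s² (deceleration).
0 = ω₀ − |α|t ⇒ t = ω₀/|α| = 52.6/9.455 = 5.563 s.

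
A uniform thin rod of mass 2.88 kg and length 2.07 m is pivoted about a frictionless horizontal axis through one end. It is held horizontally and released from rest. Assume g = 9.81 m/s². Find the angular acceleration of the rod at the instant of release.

α ≈ 7.11 rad/s²

About the pivot, I = (1/3)ML² = (1/3)(2.88)(2.07)² = 4.114 kg·m².
The weight acts at the center, a distance L/2 = 1.035 m from the pivot; τ = Mg(L/2) = 29.24 N·m.
α = τ/I = 29.24/4.114 = 7.109 rad/s².
(Equivalently α = (3g/(2L)) = 7.109 rad/s².)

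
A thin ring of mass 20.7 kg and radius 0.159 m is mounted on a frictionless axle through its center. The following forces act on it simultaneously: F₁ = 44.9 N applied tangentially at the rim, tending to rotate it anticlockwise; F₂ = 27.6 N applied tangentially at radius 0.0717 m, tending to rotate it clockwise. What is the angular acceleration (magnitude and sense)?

α ≈ 9.86 rad/s², anticlockwise

I = MR² = (20.7)(0.159)² = 0.5233 kg·m².
Taking anticlockwise as positive: τ₁ = +(44.9)(0.159) = +7.139 N·m; τ₂ = −(27.6)(0.0717) = −1.979 N·m.
Net torque τ = 5.160 N·m.
α = τ/I = 5.160/0.5233 = 9.861 rad/s².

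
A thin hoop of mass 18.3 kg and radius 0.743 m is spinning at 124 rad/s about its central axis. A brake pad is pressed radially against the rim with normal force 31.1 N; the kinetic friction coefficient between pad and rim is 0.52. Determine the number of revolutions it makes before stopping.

I = MR² = (18.3)(0.743)² = 10.10 kg·m².
Friction force f = μN = (0.52)(31.1) = 16.17 N at the rim; torque magnitude τ = fR = 12.02 N·m, opposing ω.
|α| = τ/I = 12.02/10.10 = 1.189 rad/s² (deceleration).
ω² = ω₀² − 2|α|θ with ω = 0 ⇒ θ = ω₀²/(2|α|) = 6464 rad = 1029 rev.

≈ 1030 revolutions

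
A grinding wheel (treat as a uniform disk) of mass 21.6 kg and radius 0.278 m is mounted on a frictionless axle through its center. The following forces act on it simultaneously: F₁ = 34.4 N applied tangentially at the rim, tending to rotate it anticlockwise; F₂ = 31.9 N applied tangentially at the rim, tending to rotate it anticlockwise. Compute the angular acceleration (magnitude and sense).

α ≈ 22.1 rad/s², anticlockwise

I = ½MR² = (1/2)(21.6)(0.278)² = 0.8347 kg·m².
Taking anticlockwise as positive: τ₁ = +(34.4)(0.278) = +9.563 N·m; τ₂ = +(31.9)(0.278) = +8.868 N·m.
Net torque τ = 18.43 N·m.
α = τ/I = 18.43/0.8347 = 22.08 rad/s².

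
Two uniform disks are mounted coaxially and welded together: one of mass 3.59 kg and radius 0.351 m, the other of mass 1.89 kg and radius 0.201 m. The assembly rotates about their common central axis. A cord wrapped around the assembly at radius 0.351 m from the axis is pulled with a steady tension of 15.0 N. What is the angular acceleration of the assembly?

I = ½M₁R₁² + ½M₂R₂² = ½(3.59)(0.351)² + ½(1.89)(0.201)² = 0.2593 kg·m².
τ = F r = (15.0)(0.351) = 5.265 N·m.
α = τ/I = 5.265/0.2593 = 20.30 rad/s².

α ≈ 20.3 rad/s²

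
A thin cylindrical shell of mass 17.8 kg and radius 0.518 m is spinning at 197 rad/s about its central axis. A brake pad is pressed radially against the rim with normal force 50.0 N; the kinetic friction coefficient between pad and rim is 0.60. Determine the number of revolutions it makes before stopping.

≈ 949 revolutions

I = MR² = (17.8)(0.518)² = 4.776 kg·m².
Friction force f = μN = (0.60)(50.0) = 30.00 N at the rim; torque magnitude τ = fR = 15.54 N·m, opposing ω.
|α| = τ/I = 15.54/4.776 = 3.254 rad/s² (deceleration).
ω² = ω₀² − 2|α|θ with ω = 0 ⇒ θ = ω₀²/(2|α|) = 5964 rad = 949.2 rev.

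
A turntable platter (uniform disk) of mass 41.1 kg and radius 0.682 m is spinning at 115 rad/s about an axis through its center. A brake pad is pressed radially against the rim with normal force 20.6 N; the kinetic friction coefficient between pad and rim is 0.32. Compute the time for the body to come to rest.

I = ½MR² = (1/2)(41.1)(0.682)² = 9.558 kg·m².
Friction force f = μN = (0.32)(20.6) = 6.592 N at the rim; torque magnitude τ = fR = 4.496 N·m, opposing ω.
|α| = τ/I = 4.496/9.558 = 0.4703 rad/s² (deceleration).
0 = ω₀ − |α|t ⇒ t = ω₀/|α| = 115/0.4703 = 244.5 s.

t ≈ 244 s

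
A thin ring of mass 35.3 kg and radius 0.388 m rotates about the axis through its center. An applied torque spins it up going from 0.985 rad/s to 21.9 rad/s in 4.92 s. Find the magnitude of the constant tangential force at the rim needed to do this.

F ≈ 58.2 N

I = MR² = (35.3)(0.388)² = 5.314 kg·m².
α = Δω/Δt = (21.9 − 0.985)/4.92 = 4.251 rad/s².
The required torque is τ = Iα = (5.314)(4.251) = 22.59 N·m.
A tangential force at the rim gives τ = FR, so F = τ/R = 22.59/0.388 = 58.22 N.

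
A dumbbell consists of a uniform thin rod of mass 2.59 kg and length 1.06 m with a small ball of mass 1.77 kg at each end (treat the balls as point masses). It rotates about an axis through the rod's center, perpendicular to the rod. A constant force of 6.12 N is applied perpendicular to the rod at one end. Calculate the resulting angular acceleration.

α ≈ 2.62 rad/s²

I_rod = (1/12)ML² = (1/12)(2.59)(1.06)² = 0.2425 kg·m².
I_balls = 2·m·(L/2)² = 2(1.77)(0.5300)² = 0.9944 kg·m².
Total I = 1.237 kg·m².
τ = F·(L/2) = (6.12)(0.530) = 3.244 N·m.
α = τ/I = 3.244/1.237 = 2.622 rad/s².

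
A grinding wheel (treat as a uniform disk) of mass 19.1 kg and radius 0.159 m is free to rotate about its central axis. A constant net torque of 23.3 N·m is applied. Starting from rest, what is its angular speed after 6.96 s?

I = ½MR² = (1/2)(19.1)(0.159)² = 0.2414 kg·m².
α = τ/I = 23.3/0.2414 = 96.51 rad/s².
ω = ω₀ + αt = 0 + (96.51)(6.96) = 671.7 rad/s.

ω ≈ 672 rad/s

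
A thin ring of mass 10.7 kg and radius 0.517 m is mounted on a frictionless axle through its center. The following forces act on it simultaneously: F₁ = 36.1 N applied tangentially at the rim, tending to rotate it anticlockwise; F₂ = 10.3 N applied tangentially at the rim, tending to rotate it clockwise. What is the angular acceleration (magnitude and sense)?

I = MR² = (10.7)(0.517)² = 2.860 kg·m².
Taking anticlockwise as positive: τ₁ = +(36.1)(0.517) = +18.66 N·m; τ₂ = −(10.3)(0.517) = −5.325 N·m.
Net torque τ = 13.34 N·m.
α = τ/I = 13.34/2.860 = 4.664 rad/s².

α ≈ 4.66 rad/s², anticlockwise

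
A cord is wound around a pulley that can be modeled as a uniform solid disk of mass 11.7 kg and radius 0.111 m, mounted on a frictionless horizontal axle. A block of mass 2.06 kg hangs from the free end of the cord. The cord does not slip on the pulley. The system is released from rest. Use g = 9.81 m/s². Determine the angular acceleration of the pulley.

α ≈ 23.0 rad/s²

I = ½MR² = (1/2)(11.7)(0.111)² = 0.07208 kg·m².
Block: mg − T = ma. Pulley: TR = Iα. No-slip: a = αR, so T = (I/R²)a = 5.850·a.
Then mg = (m + 5.850)a, so a = (2.06)(9.81)/(2.06 + 5.850) = 2.555 m/s².
α = a/R = 2.555/0.111 = 23.02 rad/s².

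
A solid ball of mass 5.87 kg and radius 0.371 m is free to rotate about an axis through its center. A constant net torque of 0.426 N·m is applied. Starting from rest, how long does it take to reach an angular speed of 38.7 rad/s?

I = (2/5)MR² = (2/5)(5.87)(0.371)² = 0.3232 kg·m².
α = τ/I = 0.426/0.3232 = 1.318 rad/s².
ω = αt ⇒ t = ω/α = 38.7/1.318 = 29.36 s.

t ≈ 29.4 s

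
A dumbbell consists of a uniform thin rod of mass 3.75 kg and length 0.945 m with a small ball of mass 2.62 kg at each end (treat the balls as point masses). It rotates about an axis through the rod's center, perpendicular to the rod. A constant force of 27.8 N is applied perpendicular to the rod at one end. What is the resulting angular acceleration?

α ≈ 9.07 rad/s²

I_rod = (1/12)ML² = (1/12)(3.75)(0.945)² = 0.2791 kg·m².
I_balls = 2·m·(L/2)² = 2(2.62)(0.4725)² = 1.170 kg·m².
Total I = 1.449 kg·m².
τ = F·(L/2) = (27.8)(0.472) = 13.14 N·m.
α = τ/I = 13.14/1.449 = 9.066 rad/s².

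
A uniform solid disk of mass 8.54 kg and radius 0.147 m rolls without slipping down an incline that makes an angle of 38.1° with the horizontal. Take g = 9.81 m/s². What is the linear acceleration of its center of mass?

Translation along the incline: Mg sinθ − f = Ma.
Rotation about the center: fR = Iα with I = ½MR². No-slip gives a = αR, so f = (I/R²)a = (1/2)M a.
Substituting: Mg sinθ = (1 + 0.5000)Ma, so a = g sinθ/(1 + 0.5000) = (9.81) sin 38.1° / 1.500 = 4.035 m/s².

a ≈ 4.04 m/s²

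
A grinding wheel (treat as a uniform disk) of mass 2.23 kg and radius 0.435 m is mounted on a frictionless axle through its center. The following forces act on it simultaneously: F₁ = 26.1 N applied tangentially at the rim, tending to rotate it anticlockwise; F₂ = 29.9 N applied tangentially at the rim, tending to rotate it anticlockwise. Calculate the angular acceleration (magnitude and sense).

α ≈ 115 rad/s², anticlockwise

I = ½MR² = (1/2)(2.23)(0.435)² = 0.2110 kg·m².
Taking anticlockwise as positive: τ₁ = +(26.1)(0.435) = +11.35 N·m; τ₂ = +(29.9)(0.435) = +13.01 N·m.
Net torque τ = 24.36 N·m.
α = τ/I = 24.36/0.2110 = 115.5 rad/s².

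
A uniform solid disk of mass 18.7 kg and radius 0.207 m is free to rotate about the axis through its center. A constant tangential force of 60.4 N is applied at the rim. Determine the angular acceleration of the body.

α ≈ 31.2 rad/s²

I = ½MR² = (1/2)(18.7)(0.207)² = 0.4006 kg·m².
τ = F R = (60.4)(0.207) = 12.50 N·m.
Newton's second law for rotation, τ = Iα, gives α = τ/I = 12.50/0.4006 = 31.21 rad/s².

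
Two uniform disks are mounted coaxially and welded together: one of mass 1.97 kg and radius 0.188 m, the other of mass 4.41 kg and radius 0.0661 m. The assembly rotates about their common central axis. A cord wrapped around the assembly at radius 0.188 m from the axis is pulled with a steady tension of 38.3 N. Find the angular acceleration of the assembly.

α ≈ 162 rad/s²

I = ½M₁R₁² + ½M₂R₂² = ½(1.97)(0.188)² + ½(4.41)(0.0661)² = 0.04445 kg·m².
τ = F r = (38.3)(0.188) = 7.200 N·m.
α = τ/I = 7.200/0.04445 = 162.0 rad/s².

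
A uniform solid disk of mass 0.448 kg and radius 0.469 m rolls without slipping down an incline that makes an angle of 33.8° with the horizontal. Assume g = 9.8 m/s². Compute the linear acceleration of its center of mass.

a ≈ 3.63 m/s²

Translation along the incline: Mg sinθ − f = Ma.
Rotation about the center: fR = Iα with I = ½MR². No-slip gives a = αR, so f = (I/R²)a = (1/2)M a.
Substituting: Mg sinθ = (1 + 0.5000)Ma, so a = g sinθ/(1 + 0.5000) = (9.8) sin 33.8° / 1.500 = 3.634 m/s².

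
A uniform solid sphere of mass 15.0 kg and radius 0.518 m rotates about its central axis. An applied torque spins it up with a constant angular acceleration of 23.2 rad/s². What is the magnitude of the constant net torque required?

I = (2/5)MR² = (2/5)(15.0)(0.518)² = 1.610 kg·m².
τ = Iα = (1.610)(23.20) = 37.35 N·m.

τ ≈ 37.4 N·m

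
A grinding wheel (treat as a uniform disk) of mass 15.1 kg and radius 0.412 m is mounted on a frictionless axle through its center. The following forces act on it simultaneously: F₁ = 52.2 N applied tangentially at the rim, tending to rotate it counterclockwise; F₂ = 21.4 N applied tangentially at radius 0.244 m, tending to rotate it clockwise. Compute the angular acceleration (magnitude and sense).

I = ½MR² = (1/2)(15.1)(0.412)² = 1.282 kg·m².
Taking counterclockwise as positive: τ₁ = +(52.2)(0.412) = +21.51 N·m; τ₂ = −(21.4)(0.244) = −5.222 N·m.
Net torque τ = 16.28 N·m.
α = τ/I = 16.28/1.282 = 12.71 rad/s².

α ≈ 12.7 rad/s², counterclockwise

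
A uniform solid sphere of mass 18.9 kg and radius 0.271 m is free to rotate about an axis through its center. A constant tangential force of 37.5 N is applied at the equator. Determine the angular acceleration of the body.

α ≈ 18.3 rad/s²

I = (2/5)MR² = (2/5)(18.9)(0.271)² = 0.5552 kg·m².
τ = F R = (37.5)(0.271) = 10.16 N·m.
Newton's second law for rotation, τ = Iα, gives α = τ/I = 10.16/0.5552 = 18.30 rad/s².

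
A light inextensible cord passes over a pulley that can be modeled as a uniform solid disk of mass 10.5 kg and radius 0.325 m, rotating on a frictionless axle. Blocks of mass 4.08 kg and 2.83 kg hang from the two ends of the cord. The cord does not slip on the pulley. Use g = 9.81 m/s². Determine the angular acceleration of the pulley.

α ≈ 3.10 rad/s²

I = ½MR² = (1/2)(10.5)(0.325)² = 0.5545 kg·m².
Heavier block: m₁g − T₁ = m₁a. Lighter block: T₂ − m₂g = m₂a.
Pulley: (T₁ − T₂)R = Iα = I(a/R), so T₁ − T₂ = (I/R²)a = (1/2)M_p a = 5.250·a.
Adding the three: (m₁ − m₂)g = (m₁ + m₂ + 5.250)a, so a = (4.08 − 2.83)(9.81)/(4.08 + 2.83 + 5.250) = 1.008 m/s².
α = a/R = 1.008/0.325 = 3.103 rad/s².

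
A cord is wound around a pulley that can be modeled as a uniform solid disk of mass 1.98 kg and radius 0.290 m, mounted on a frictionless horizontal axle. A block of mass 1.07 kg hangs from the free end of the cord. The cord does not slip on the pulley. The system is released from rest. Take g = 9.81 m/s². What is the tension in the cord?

T ≈ 5.04 N

I = ½MR² = (1/2)(1.98)(0.290)² = 0.08326 kg·m².
Block: mg − T = ma. Pulley: TR = Iα. No-slip: a = αR, so T = (I/R²)a = 0.9900·a.
Then mg = (m + 0.9900)a, so a = (1.07)(9.81)/(1.07 + 0.9900) = 5.095 m/s².
T = 0.9900·a = 5.045 N.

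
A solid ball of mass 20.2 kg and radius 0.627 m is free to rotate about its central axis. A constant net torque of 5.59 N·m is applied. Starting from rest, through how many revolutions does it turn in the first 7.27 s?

I = (2/5)MR² = (2/5)(20.2)(0.627)² = 3.176 kg·m².
α = τ/I = 5.59/3.176 = 1.760 rad/s².
θ = ½αt² = ½(1.760)(7.27)² = 46.51 rad.
Revolutions = θ/(2π) = 7.402.

≈ 7.40 revolutions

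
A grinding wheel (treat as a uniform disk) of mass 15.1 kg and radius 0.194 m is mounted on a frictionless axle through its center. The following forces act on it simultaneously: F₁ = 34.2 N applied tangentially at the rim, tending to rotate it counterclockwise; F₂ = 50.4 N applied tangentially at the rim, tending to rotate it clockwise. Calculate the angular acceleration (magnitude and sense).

I = ½MR² = (1/2)(15.1)(0.194)² = 0.2842 kg·m².
Taking counterclockwise as positive: τ₁ = +(34.2)(0.194) = +6.635 N·m; τ₂ = −(50.4)(0.194) = −9.778 N·m.
Net torque τ = -3.143 N·m.
α = τ/I = -3.143/0.2842 = -11.06 rad/s².

α ≈ 11.1 rad/s², clockwise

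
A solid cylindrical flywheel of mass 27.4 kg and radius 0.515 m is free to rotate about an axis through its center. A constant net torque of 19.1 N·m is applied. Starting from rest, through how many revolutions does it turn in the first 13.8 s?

I = ½MR² = (1/2)(27.4)(0.515)² = 3.634 kg·m².
α = τ/I = 19.1/3.634 = 5.257 rad/s².
θ = ½αt² = ½(5.257)(13.8)² = 500.5 rad.
Revolutions = θ/(2π) = 79.66.

≈ 79.7 revolutions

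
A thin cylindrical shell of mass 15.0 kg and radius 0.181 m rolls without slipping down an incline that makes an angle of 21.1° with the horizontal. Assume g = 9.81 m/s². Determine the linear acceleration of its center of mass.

Translation along the incline: Mg sinθ − f = Ma.
Rotation about the center: fR = Iα with I = MR². No-slip gives a = αR, so f = (I/R²)a = M a.
Substituting: Mg sinθ = (1 + 1.000)Ma, so a = g sinθ/(1 + 1.000) = (9.81) sin 21.1° / 2.000 = 1.766 m/s².

a ≈ 1.77 m/s²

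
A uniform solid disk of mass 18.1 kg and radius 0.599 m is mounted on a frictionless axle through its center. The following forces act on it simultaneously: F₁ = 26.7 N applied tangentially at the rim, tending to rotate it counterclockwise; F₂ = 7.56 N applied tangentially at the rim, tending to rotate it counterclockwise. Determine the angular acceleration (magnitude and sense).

I = ½MR² = (1/2)(18.1)(0.599)² = 3.247 kg·m².
Taking counterclockwise as positive: τ₁ = +(26.7)(0.599) = +15.99 N·m; τ₂ = +(7.56)(0.599) = +4.528 N·m.
Net torque τ = 20.52 N·m.
α = τ/I = 20.52/3.247 = 6.320 rad/s².

α ≈ 6.32 rad/s², counterclockwise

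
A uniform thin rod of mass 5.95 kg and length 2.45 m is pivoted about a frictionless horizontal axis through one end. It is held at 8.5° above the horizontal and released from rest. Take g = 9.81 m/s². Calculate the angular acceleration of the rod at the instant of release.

About the pivot, I = (1/3)ML² = (1/3)(5.95)(2.45)² = 11.90 kg·m².
The weight acts at the center, a distance L/2 = 1.225 m from the pivot; τ = Mg(L/2) cos 8.5° = 70.72 N·m.
α = τ/I = 70.72/11.90 = 5.940 rad/s².
(Equivalently α = (3g/(2L)) cos 8.5° = 5.940 rad/s².)

α ≈ 5.94 rad/s²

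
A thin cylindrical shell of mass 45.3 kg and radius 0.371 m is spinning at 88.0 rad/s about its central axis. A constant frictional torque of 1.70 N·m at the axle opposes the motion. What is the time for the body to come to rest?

t ≈ 323 s

I = MR² = (45.3)(0.371)² = 6.235 kg·m².
The net torque has magnitude 1.70 N·m, opposing ω.
|α| = τ/I = 1.700/6.235 = 0.2726 rad/s² (deceleration).
0 = ω₀ − |α|t ⇒ t = ω₀/|α| = 88.0/0.2726 = 322.8 s.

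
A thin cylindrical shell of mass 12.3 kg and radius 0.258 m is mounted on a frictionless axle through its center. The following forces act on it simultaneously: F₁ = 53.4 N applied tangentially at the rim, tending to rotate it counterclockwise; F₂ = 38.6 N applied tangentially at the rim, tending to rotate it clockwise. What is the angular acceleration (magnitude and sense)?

I = MR² = (12.3)(0.258)² = 0.8187 kg·m².
Taking counterclockwise as positive: τ₁ = +(53.4)(0.258) = +13.78 N·m; τ₂ = −(38.6)(0.258) = −9.959 N·m.
Net torque τ = 3.818 N·m.
α = τ/I = 3.818/0.8187 = 4.664 rad/s².

α ≈ 4.66 rad/s², counterclockwise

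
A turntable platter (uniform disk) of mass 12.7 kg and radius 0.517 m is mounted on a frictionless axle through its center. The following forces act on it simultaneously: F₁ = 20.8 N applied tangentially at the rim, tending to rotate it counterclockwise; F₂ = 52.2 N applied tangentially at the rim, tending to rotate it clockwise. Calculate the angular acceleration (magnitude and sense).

I = ½MR² = (1/2)(12.7)(0.517)² = 1.697 kg·m².
Taking counterclockwise as positive: τ₁ = +(20.8)(0.517) = +10.75 N·m; τ₂ = −(52.2)(0.517) = −26.99 N·m.
Net torque τ = -16.23 N·m.
α = τ/I = -16.23/1.697 = -9.565 rad/s².

α ≈ 9.56 rad/s², clockwise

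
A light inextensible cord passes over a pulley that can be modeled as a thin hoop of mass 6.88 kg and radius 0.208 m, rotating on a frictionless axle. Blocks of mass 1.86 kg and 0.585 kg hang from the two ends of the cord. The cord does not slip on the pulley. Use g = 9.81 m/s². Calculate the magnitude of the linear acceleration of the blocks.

I = MR² = (6.88)(0.208)² = 0.2977 kg·m².
Heavier block: m₁g − T₁ = m₁a. Lighter block: T₂ − m₂g = m₂a.
Pulley: (T₁ − T₂)R = Iα = I(a/R), so T₁ − T₂ = (I/R²)a = 1·M_p a = 6.880·a.
Adding the three: (m₁ − m₂)g = (m₁ + m₂ + 6.880)a, so a = (1.86 − 0.585)(9.81)/(1.86 + 0.585 + 6.880) = 1.341 m/s².

a ≈ 1.34 m/s²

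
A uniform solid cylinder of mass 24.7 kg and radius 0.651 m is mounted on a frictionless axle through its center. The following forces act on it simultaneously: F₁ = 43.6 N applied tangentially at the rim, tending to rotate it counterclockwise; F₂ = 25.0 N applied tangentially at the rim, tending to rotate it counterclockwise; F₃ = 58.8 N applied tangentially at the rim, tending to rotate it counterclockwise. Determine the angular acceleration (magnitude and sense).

α ≈ 15.8 rad/s², counterclockwise

I = ½MR² = (1/2)(24.7)(0.651)² = 5.234 kg·m².
Taking counterclockwise as positive: τ₁ = +(43.6)(0.651) = +28.38 N·m; τ₂ = +(25.0)(0.651) = +16.28 N·m; τ₃ = +(58.8)(0.651) = +38.28 N·m.
Net torque τ = 82.94 N·m.
α = τ/I = 82.94/5.234 = 15.85 rad/s².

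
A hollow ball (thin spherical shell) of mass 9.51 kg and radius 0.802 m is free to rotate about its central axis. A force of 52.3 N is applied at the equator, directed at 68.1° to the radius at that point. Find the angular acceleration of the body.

I = (2/3)MR² = (2/3)(9.51)(0.802)² = 4.078 kg·m².
Only the tangential component produces torque: τ = F R sinθ = (52.3)(0.802) sin 68.1° = 38.92 N·m.
From τ = Iα: α = 38.92/4.078 = 9.544 rad/s².

α ≈ 9.54 rad/s²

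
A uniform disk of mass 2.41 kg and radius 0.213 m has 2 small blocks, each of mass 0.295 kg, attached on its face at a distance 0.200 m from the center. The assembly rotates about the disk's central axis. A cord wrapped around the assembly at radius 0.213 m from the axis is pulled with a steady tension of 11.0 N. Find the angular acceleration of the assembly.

α ≈ 29.9 rad/s²

I_disk = ½MR² = ½(2.41)(0.213)² = 0.05467 kg·m².
I_blocks = 2·m·r² = 2(0.295)(0.200)² = 0.02360 kg·m².
Total I = 0.07827 kg·m².
τ = F r = (11.0)(0.213) = 2.343 N·m.
α = τ/I = 2.343/0.07827 = 29.93 rad/s².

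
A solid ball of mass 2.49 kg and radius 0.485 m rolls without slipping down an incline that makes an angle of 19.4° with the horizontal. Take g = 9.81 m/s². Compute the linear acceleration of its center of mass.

a ≈ 2.33 m/s²

Translation along the incline: Mg sinθ − f = Ma.
Rotation about the center: fR = Iα with I = (2/5)MR². No-slip gives a = αR, so f = (I/R²)a = (2/5)M a.
Substituting: Mg sinθ = (1 + 0.4000)Ma, so a = g sinθ/(1 + 0.4000) = (9.81) sin 19.4° / 1.400 = 2.328 m/s².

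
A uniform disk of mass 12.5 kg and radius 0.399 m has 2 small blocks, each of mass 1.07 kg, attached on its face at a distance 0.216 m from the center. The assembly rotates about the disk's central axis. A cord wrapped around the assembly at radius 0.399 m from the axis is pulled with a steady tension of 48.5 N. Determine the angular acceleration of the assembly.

I_disk = ½MR² = ½(12.5)(0.399)² = 0.9950 kg·m².
I_blocks = 2·m·r² = 2(1.07)(0.216)² = 0.09984 kg·m².
Total I = 1.095 kg·m².
τ = F r = (48.5)(0.399) = 19.35 N·m.
α = τ/I = 19.35/1.095 = 17.68 rad/s².

α ≈ 17.7 rad/s²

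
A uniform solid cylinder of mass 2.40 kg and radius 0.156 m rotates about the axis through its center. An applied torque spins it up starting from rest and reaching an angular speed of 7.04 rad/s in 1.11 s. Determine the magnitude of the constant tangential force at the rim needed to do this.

F ≈ 1.19 N

I = ½MR² = (1/2)(2.40)(0.156)² = 0.02920 kg·m².
α = Δω/Δt = (7.04 − 0)/1.11 = 6.342 rad/s².
The required torque is τ = Iα = (0.02920)(6.342) = 0.1852 N·m.
A tangential force at the rim gives τ = FR, so F = τ/R = 0.1852/0.156 = 1.187 N.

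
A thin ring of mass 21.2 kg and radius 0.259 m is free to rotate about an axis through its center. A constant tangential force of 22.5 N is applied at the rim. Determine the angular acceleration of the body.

I = MR² = (21.2)(0.259)² = 1.422 kg·m².
τ = F R = (22.5)(0.259) = 5.828 N·m.
From τ = Iα: α = 5.828/1.422 = 4.098 rad/s².

α ≈ 4.10 rad/s²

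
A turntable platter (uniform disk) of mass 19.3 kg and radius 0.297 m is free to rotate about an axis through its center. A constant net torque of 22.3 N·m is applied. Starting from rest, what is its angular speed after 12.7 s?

ω ≈ 333 rad/s

I = ½MR² = (1/2)(19.3)(0.297)² = 0.8512 kg·m².
α = τ/I = 22.3/0.8512 = 26.20 rad/s².
ω = ω₀ + αt = 0 + (26.20)(12.7) = 332.7 rad/s.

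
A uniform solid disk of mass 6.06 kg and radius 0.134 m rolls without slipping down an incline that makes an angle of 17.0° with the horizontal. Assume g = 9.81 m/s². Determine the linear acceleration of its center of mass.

Translation along the incline: Mg sinθ − f = Ma.
Rotation about the center: fR = Iα with I = ½MR². No-slip gives a = αR, so f = (I/R²)a = (1/2)M a.
Substituting: Mg sinθ = (1 + 0.5000)Ma, so a = g sinθ/(1 + 0.5000) = (9.81) sin 17.0° / 1.500 = 1.912 m/s².

a ≈ 1.91 m/s²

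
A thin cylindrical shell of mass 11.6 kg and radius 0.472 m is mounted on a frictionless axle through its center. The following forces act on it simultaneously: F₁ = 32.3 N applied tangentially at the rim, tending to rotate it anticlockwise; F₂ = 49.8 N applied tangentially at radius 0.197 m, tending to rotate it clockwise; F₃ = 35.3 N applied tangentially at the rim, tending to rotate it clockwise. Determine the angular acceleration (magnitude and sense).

I = MR² = (11.6)(0.472)² = 2.584 kg·m².
Taking anticlockwise as positive: τ₁ = +(32.3)(0.472) = +15.25 N·m; τ₂ = −(49.8)(0.197) = −9.811 N·m; τ₃ = −(35.3)(0.472) = −16.66 N·m.
Net torque τ = -11.23 N·m.
α = τ/I = -11.23/2.584 = -4.344 rad/s².

α ≈ 4.34 rad/s², clockwise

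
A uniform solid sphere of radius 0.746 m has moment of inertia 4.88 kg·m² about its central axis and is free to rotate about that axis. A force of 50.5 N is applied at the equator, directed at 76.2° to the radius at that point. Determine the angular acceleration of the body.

Only the tangential component produces torque: τ = F R sinθ = (50.5)(0.746) sin 76.2° = 36.59 N·m.
From τ = Iα: α = 36.59/4.880 = 7.497 rad/s².

α ≈ 7.50 rad/s²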